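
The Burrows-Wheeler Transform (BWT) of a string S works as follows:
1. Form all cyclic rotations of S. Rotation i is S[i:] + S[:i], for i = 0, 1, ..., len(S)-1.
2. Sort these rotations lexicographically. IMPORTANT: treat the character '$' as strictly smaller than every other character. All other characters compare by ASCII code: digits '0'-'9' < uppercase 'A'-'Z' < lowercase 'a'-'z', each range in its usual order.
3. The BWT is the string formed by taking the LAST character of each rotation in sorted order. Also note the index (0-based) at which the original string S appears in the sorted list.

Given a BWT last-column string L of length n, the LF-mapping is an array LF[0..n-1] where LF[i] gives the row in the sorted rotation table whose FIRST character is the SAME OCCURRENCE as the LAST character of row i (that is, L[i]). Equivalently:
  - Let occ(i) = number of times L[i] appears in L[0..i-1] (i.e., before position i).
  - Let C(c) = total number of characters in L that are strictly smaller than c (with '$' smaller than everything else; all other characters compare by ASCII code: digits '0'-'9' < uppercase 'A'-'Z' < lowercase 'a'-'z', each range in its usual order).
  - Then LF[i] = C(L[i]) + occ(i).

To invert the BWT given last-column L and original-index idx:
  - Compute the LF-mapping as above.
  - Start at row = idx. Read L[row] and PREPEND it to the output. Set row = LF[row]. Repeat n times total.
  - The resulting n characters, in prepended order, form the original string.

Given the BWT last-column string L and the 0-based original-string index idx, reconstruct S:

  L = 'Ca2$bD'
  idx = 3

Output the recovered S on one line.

Answer: Dba2C$

Derivation:
LF mapping: 2 4 1 0 5 3
Walk LF starting at row 3, prepending L[row]:
  step 1: row=3, L[3]='$', prepend. Next row=LF[3]=0
  step 2: row=0, L[0]='C', prepend. Next row=LF[0]=2
  step 3: row=2, L[2]='2', prepend. Next row=LF[2]=1
  step 4: row=1, L[1]='a', prepend. Next row=LF[1]=4
  step 5: row=4, L[4]='b', prepend. Next row=LF[4]=5
  step 6: row=5, L[5]='D', prepend. Next row=LF[5]=3
Reversed output: Dba2C$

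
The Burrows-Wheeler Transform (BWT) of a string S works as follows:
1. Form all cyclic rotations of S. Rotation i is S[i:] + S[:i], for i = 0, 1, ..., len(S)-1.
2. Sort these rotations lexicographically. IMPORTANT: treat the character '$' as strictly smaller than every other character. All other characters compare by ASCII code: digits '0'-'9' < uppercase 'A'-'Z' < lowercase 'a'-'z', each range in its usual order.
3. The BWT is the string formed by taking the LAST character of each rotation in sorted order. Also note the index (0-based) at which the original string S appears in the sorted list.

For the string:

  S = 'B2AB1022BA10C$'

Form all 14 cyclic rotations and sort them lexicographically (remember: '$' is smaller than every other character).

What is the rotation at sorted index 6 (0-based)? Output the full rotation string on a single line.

Answer: 2AB1022BA10C$B

Derivation:
All 14 rotations (rotation i = S[i:]+S[:i]):
  rot[0] = B2AB1022BA10C$
  rot[1] = 2AB1022BA10C$B
  rot[2] = AB1022BA10C$B2
  rot[3] = B1022BA10C$B2A
  rot[4] = 1022BA10C$B2AB
  rot[5] = 022BA10C$B2AB1
  rot[6] = 22BA10C$B2AB10
  rot[7] = 2BA10C$B2AB102
  rot[8] = BA10C$B2AB1022
  rot[9] = A10C$B2AB1022B
  rot[10] = 10C$B2AB1022BA
  rot[11] = 0C$B2AB1022BA1
  rot[12] = C$B2AB1022BA10
  rot[13] = $B2AB1022BA10C
Sorted (with $ < everything):
  sorted[0] = $B2AB1022BA10C
  sorted[1] = 022BA10C$B2AB1
  sorted[2] = 0C$B2AB1022BA1
  sorted[3] = 1022BA10C$B2AB
  sorted[4] = 10C$B2AB1022BA
  sorted[5] = 22BA10C$B2AB10
  sorted[6] = 2AB1022BA10C$B
  sorted[7] = 2BA10C$B2AB102
  sorted[8] = A10C$B2AB1022B
  sorted[9] = AB1022BA10C$B2
  sorted[10] = B1022BA10C$B2A
  sorted[11] = B2AB1022BA10C$
  sorted[12] = BA10C$B2AB1022
  sorted[13] = C$B2AB1022BA10
sorted[6] = 2AB1022BA10C$B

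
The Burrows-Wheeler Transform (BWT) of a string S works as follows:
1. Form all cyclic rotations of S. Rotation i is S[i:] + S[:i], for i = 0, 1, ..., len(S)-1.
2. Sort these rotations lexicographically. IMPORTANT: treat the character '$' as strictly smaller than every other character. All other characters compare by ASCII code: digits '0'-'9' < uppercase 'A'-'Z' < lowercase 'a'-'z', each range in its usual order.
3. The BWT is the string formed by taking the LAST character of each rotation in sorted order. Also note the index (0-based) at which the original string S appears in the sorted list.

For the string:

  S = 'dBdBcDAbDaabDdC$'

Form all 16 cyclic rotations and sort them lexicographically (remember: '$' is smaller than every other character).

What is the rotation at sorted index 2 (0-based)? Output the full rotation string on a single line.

All 16 rotations (rotation i = S[i:]+S[:i]):
  rot[0] = dBdBcDAbDaabDdC$
  rot[1] = BdBcDAbDaabDdC$d
  rot[2] = dBcDAbDaabDdC$dB
  rot[3] = BcDAbDaabDdC$dBd
  rot[4] = cDAbDaabDdC$dBdB
  rot[5] = DAbDaabDdC$dBdBc
  rot[6] = AbDaabDdC$dBdBcD
  rot[7] = bDaabDdC$dBdBcDA
  rot[8] = DaabDdC$dBdBcDAb
  rot[9] = aabDdC$dBdBcDAbD
  rot[10] = abDdC$dBdBcDAbDa
  rot[11] = bDdC$dBdBcDAbDaa
  rot[12] = DdC$dBdBcDAbDaab
  rot[13] = dC$dBdBcDAbDaabD
  rot[14] = C$dBdBcDAbDaabDd
  rot[15] = $dBdBcDAbDaabDdC
Sorted (with $ < everything):
  sorted[0] = $dBdBcDAbDaabDdC
  sorted[1] = AbDaabDdC$dBdBcD
  sorted[2] = BcDAbDaabDdC$dBd
  sorted[3] = BdBcDAbDaabDdC$d
  sorted[4] = C$dBdBcDAbDaabDd
  sorted[5] = DAbDaabDdC$dBdBc
  sorted[6] = DaabDdC$dBdBcDAb
  sorted[7] = DdC$dBdBcDAbDaab
  sorted[8] = aabDdC$dBdBcDAbD
  sorted[9] = abDdC$dBdBcDAbDa
  sorted[10] = bDaabDdC$dBdBcDA
  sorted[11] = bDdC$dBdBcDAbDaa
  sorted[12] = cDAbDaabDdC$dBdB
  sorted[13] = dBcDAbDaabDdC$dB
  sorted[14] = dBdBcDAbDaabDdC$
  sorted[15] = dC$dBdBcDAbDaabD
sorted[2] = BcDAbDaabDdC$dBd

Answer: BcDAbDaabDdC$dBd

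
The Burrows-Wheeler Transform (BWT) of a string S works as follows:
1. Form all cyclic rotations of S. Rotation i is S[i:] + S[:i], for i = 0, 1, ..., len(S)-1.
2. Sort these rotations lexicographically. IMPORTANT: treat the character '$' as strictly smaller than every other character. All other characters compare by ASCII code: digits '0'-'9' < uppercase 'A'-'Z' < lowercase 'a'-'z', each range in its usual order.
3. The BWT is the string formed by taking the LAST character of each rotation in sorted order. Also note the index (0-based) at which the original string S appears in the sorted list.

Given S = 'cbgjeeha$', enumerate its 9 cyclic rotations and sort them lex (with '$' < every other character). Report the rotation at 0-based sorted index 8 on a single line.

Answer: jeeha$cbg

Derivation:
All 9 rotations (rotation i = S[i:]+S[:i]):
  rot[0] = cbgjeeha$
  rot[1] = bgjeeha$c
  rot[2] = gjeeha$cb
  rot[3] = jeeha$cbg
  rot[4] = eeha$cbgj
  rot[5] = eha$cbgje
  rot[6] = ha$cbgjee
  rot[7] = a$cbgjeeh
  rot[8] = $cbgjeeha
Sorted (with $ < everything):
  sorted[0] = $cbgjeeha
  sorted[1] = a$cbgjeeh
  sorted[2] = bgjeeha$c
  sorted[3] = cbgjeeha$
  sorted[4] = eeha$cbgj
  sorted[5] = eha$cbgje
  sorted[6] = gjeeha$cb
  sorted[7] = ha$cbgjee
  sorted[8] = jeeha$cbg
sorted[8] = jeeha$cbg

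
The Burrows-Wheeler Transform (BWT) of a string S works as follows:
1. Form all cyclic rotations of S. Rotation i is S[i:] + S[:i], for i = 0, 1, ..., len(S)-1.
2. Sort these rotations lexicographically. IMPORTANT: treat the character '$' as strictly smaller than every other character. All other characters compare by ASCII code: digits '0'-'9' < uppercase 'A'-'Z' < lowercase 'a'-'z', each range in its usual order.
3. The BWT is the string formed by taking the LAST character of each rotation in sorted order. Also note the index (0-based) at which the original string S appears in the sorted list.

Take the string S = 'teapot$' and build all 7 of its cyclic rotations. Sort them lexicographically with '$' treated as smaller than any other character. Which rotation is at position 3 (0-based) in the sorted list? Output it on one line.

All 7 rotations (rotation i = S[i:]+S[:i]):
  rot[0] = teapot$
  rot[1] = eapot$t
  rot[2] = apot$te
  rot[3] = pot$tea
  rot[4] = ot$teap
  rot[5] = t$teapo
  rot[6] = $teapot
Sorted (with $ < everything):
  sorted[0] = $teapot
  sorted[1] = apot$te
  sorted[2] = eapot$t
  sorted[3] = ot$teap
  sorted[4] = pot$tea
  sorted[5] = t$teapo
  sorted[6] = teapot$
sorted[3] = ot$teap

Answer: ot$teap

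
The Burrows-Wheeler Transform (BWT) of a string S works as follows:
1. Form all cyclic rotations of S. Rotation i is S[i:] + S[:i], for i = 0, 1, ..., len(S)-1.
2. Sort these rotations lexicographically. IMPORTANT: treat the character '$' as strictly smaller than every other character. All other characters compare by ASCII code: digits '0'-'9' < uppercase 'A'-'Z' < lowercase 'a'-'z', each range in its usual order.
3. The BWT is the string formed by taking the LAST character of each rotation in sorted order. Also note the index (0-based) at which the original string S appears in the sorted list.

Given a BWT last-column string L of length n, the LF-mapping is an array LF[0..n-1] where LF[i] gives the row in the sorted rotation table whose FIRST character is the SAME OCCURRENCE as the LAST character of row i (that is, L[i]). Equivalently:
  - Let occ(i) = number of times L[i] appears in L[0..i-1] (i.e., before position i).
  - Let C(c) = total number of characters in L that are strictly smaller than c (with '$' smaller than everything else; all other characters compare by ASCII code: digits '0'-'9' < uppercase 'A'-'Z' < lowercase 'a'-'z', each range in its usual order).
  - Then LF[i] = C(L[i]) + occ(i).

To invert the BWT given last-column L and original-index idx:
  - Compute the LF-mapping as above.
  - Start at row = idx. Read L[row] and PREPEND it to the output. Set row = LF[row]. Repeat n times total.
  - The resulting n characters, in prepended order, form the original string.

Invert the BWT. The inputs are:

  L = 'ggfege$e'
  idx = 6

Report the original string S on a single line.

Answer: geegfeg$

Derivation:
LF mapping: 5 6 4 1 7 2 0 3
Walk LF starting at row 6, prepending L[row]:
  step 1: row=6, L[6]='$', prepend. Next row=LF[6]=0
  step 2: row=0, L[0]='g', prepend. Next row=LF[0]=5
  step 3: row=5, L[5]='e', prepend. Next row=LF[5]=2
  step 4: row=2, L[2]='f', prepend. Next row=LF[2]=4
  step 5: row=4, L[4]='g', prepend. Next row=LF[4]=7
  step 6: row=7, L[7]='e', prepend. Next row=LF[7]=3
  step 7: row=3, L[3]='e', prepend. Next row=LF[3]=1
  step 8: row=1, L[1]='g', prepend. Next row=LF[1]=6
Reversed output: geegfeg$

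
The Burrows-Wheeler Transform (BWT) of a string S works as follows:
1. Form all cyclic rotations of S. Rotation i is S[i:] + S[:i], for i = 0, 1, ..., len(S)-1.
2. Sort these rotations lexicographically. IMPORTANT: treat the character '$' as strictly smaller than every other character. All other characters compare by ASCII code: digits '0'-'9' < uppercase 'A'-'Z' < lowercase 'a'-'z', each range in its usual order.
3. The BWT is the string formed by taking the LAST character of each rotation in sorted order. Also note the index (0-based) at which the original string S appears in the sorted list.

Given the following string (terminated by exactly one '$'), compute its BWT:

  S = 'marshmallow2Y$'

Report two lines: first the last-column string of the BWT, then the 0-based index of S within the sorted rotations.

All 14 rotations (rotation i = S[i:]+S[:i]):
  rot[0] = marshmallow2Y$
  rot[1] = arshmallow2Y$m
  rot[2] = rshmallow2Y$ma
  rot[3] = shmallow2Y$mar
  rot[4] = hmallow2Y$mars
  rot[5] = mallow2Y$marsh
  rot[6] = allow2Y$marshm
  rot[7] = llow2Y$marshma
  rot[8] = low2Y$marshmal
  rot[9] = ow2Y$marshmall
  rot[10] = w2Y$marshmallo
  rot[11] = 2Y$marshmallow
  rot[12] = Y$marshmallow2
  rot[13] = $marshmallow2Y
Sorted (with $ < everything):
  sorted[0] = $marshmallow2Y  (last char: 'Y')
  sorted[1] = 2Y$marshmallow  (last char: 'w')
  sorted[2] = Y$marshmallow2  (last char: '2')
  sorted[3] = allow2Y$marshm  (last char: 'm')
  sorted[4] = arshmallow2Y$m  (last char: 'm')
  sorted[5] = hmallow2Y$mars  (last char: 's')
  sorted[6] = llow2Y$marshma  (last char: 'a')
  sorted[7] = low2Y$marshmal  (last char: 'l')
  sorted[8] = mallow2Y$marsh  (last char: 'h')
  sorted[9] = marshmallow2Y$  (last char: '$')
  sorted[10] = ow2Y$marshmall  (last char: 'l')
  sorted[11] = rshmallow2Y$ma  (last char: 'a')
  sorted[12] = shmallow2Y$mar  (last char: 'r')
  sorted[13] = w2Y$marshmallo  (last char: 'o')
Last column: Yw2mmsalh$laro
Original string S is at sorted index 9

Answer: Yw2mmsalh$laro
9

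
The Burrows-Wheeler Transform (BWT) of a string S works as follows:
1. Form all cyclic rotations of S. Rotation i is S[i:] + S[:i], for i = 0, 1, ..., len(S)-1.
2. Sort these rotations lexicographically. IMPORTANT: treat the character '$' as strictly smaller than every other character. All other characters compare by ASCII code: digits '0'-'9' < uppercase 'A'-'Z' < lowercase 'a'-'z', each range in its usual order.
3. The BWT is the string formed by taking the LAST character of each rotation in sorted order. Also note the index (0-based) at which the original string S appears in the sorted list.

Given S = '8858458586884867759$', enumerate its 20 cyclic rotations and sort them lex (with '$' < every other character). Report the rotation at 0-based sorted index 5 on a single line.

Answer: 586884867759$8858458

Derivation:
All 20 rotations (rotation i = S[i:]+S[:i]):
  rot[0] = 8858458586884867759$
  rot[1] = 858458586884867759$8
  rot[2] = 58458586884867759$88
  rot[3] = 8458586884867759$885
  rot[4] = 458586884867759$8858
  rot[5] = 58586884867759$88584
  rot[6] = 8586884867759$885845
  rot[7] = 586884867759$8858458
  rot[8] = 86884867759$88584585
  rot[9] = 6884867759$885845858
  rot[10] = 884867759$8858458586
  rot[11] = 84867759$88584585868
  rot[12] = 4867759$885845858688
  rot[13] = 867759$8858458586884
  rot[14] = 67759$88584585868848
  rot[15] = 7759$885845858688486
  rot[16] = 759$8858458586884867
  rot[17] = 59$88584585868848677
  rot[18] = 9$885845858688486775
  rot[19] = $8858458586884867759
Sorted (with $ < everything):
  sorted[0] = $8858458586884867759
  sorted[1] = 458586884867759$8858
  sorted[2] = 4867759$885845858688
  sorted[3] = 58458586884867759$88
  sorted[4] = 58586884867759$88584
  sorted[5] = 586884867759$8858458
  sorted[6] = 59$88584585868848677
  sorted[7] = 67759$88584585868848
  sorted[8] = 6884867759$885845858
  sorted[9] = 759$8858458586884867
  sorted[10] = 7759$885845858688486
  sorted[11] = 8458586884867759$885
  sorted[12] = 84867759$88584585868
  sorted[13] = 858458586884867759$8
  sorted[14] = 8586884867759$885845
  sorted[15] = 867759$8858458586884
  sorted[16] = 86884867759$88584585
  sorted[17] = 884867759$8858458586
  sorted[18] = 8858458586884867759$
  sorted[19] = 9$885845858688486775
sorted[5] = 586884867759$8858458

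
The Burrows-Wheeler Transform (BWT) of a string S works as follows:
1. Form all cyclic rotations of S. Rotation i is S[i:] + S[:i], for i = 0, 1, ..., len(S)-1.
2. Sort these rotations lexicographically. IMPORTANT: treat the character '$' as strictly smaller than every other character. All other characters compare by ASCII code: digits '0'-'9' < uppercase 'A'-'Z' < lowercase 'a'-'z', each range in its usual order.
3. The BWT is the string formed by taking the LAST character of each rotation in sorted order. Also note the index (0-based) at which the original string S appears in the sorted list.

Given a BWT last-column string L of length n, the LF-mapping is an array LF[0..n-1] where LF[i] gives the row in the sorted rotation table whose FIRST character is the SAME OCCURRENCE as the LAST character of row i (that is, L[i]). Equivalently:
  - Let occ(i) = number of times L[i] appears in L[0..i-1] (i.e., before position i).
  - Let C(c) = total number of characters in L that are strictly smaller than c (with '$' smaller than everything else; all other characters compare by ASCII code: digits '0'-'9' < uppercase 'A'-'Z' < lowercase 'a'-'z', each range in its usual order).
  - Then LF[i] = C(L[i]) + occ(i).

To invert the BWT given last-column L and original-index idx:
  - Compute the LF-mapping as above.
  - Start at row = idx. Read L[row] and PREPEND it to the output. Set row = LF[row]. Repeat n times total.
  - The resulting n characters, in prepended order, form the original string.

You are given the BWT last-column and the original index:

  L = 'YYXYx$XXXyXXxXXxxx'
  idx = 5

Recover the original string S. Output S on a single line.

LF mapping: 9 10 1 11 12 0 2 3 4 17 5 6 13 7 8 14 15 16
Walk LF starting at row 5, prepending L[row]:
  step 1: row=5, L[5]='$', prepend. Next row=LF[5]=0
  step 2: row=0, L[0]='Y', prepend. Next row=LF[0]=9
  step 3: row=9, L[9]='y', prepend. Next row=LF[9]=17
  step 4: row=17, L[17]='x', prepend. Next row=LF[17]=16
  step 5: row=16, L[16]='x', prepend. Next row=LF[16]=15
  step 6: row=15, L[15]='x', prepend. Next row=LF[15]=14
  step 7: row=14, L[14]='X', prepend. Next row=LF[14]=8
  step 8: row=8, L[8]='X', prepend. Next row=LF[8]=4
  step 9: row=4, L[4]='x', prepend. Next row=LF[4]=12
  step 10: row=12, L[12]='x', prepend. Next row=LF[12]=13
  step 11: row=13, L[13]='X', prepend. Next row=LF[13]=7
  step 12: row=7, L[7]='X', prepend. Next row=LF[7]=3
  step 13: row=3, L[3]='Y', prepend. Next row=LF[3]=11
  step 14: row=11, L[11]='X', prepend. Next row=LF[11]=6
  step 15: row=6, L[6]='X', prepend. Next row=LF[6]=2
  step 16: row=2, L[2]='X', prepend. Next row=LF[2]=1
  step 17: row=1, L[1]='Y', prepend. Next row=LF[1]=10
  step 18: row=10, L[10]='X', prepend. Next row=LF[10]=5
Reversed output: XYXXXYXXxxXXxxxyY$

Answer: XYXXXYXXxxXXxxxyY$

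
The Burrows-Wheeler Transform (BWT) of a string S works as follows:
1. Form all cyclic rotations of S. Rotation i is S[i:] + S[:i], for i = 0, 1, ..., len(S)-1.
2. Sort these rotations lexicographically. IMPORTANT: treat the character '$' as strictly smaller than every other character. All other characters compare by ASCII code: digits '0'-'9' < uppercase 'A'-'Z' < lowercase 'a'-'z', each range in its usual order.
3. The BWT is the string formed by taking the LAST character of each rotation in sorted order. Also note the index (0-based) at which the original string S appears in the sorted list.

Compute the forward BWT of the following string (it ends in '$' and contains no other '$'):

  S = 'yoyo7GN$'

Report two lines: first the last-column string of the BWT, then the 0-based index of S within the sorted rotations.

Answer: No7Gyyo$
7

Derivation:
All 8 rotations (rotation i = S[i:]+S[:i]):
  rot[0] = yoyo7GN$
  rot[1] = oyo7GN$y
  rot[2] = yo7GN$yo
  rot[3] = o7GN$yoy
  rot[4] = 7GN$yoyo
  rot[5] = GN$yoyo7
  rot[6] = N$yoyo7G
  rot[7] = $yoyo7GN
Sorted (with $ < everything):
  sorted[0] = $yoyo7GN  (last char: 'N')
  sorted[1] = 7GN$yoyo  (last char: 'o')
  sorted[2] = GN$yoyo7  (last char: '7')
  sorted[3] = N$yoyo7G  (last char: 'G')
  sorted[4] = o7GN$yoy  (last char: 'y')
  sorted[5] = oyo7GN$y  (last char: 'y')
  sorted[6] = yo7GN$yo  (last char: 'o')
  sorted[7] = yoyo7GN$  (last char: '$')
Last column: No7Gyyo$
Original string S is at sorted index 7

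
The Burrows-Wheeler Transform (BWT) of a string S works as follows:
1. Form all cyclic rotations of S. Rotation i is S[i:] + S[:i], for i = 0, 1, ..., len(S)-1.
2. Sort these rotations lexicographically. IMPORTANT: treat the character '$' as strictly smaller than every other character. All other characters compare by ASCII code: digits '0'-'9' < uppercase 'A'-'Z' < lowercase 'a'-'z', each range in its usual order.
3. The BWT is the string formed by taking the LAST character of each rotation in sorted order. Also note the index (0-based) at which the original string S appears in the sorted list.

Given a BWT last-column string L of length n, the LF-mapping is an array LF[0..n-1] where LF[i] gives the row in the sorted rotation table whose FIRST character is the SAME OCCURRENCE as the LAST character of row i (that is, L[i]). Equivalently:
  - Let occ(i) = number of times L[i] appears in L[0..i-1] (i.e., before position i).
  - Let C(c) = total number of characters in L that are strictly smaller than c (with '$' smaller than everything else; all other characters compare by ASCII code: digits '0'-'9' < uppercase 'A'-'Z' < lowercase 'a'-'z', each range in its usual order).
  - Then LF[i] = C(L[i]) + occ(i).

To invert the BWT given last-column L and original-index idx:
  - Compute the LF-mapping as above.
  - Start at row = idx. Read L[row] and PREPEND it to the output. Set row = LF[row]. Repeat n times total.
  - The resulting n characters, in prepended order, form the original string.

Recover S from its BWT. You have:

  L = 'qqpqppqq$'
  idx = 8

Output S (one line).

LF mapping: 4 5 1 6 2 3 7 8 0
Walk LF starting at row 8, prepending L[row]:
  step 1: row=8, L[8]='$', prepend. Next row=LF[8]=0
  step 2: row=0, L[0]='q', prepend. Next row=LF[0]=4
  step 3: row=4, L[4]='p', prepend. Next row=LF[4]=2
  step 4: row=2, L[2]='p', prepend. Next row=LF[2]=1
  step 5: row=1, L[1]='q', prepend. Next row=LF[1]=5
  step 6: row=5, L[5]='p', prepend. Next row=LF[5]=3
  step 7: row=3, L[3]='q', prepend. Next row=LF[3]=6
  step 8: row=6, L[6]='q', prepend. Next row=LF[6]=7
  step 9: row=7, L[7]='q', prepend. Next row=LF[7]=8
Reversed output: qqqpqppq$

Answer: qqqpqppq$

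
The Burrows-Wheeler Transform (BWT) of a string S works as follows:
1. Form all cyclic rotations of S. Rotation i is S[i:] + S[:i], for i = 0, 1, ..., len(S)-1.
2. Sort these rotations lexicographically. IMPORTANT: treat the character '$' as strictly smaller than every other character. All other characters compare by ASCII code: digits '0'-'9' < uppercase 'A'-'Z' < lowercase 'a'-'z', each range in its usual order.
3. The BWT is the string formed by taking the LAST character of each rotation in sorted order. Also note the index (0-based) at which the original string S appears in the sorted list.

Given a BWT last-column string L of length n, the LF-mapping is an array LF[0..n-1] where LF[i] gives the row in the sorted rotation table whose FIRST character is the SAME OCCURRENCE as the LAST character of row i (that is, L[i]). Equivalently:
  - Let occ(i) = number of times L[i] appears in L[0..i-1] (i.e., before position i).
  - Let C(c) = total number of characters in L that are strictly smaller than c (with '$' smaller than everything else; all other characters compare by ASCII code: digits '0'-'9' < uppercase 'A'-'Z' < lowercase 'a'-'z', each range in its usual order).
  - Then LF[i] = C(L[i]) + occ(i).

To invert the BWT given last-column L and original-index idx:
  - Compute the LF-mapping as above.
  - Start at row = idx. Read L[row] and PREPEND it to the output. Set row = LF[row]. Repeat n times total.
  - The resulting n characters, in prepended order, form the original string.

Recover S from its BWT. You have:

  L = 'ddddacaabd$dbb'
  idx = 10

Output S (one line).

LF mapping: 8 9 10 11 1 7 2 3 4 12 0 13 5 6
Walk LF starting at row 10, prepending L[row]:
  step 1: row=10, L[10]='$', prepend. Next row=LF[10]=0
  step 2: row=0, L[0]='d', prepend. Next row=LF[0]=8
  step 3: row=8, L[8]='b', prepend. Next row=LF[8]=4
  step 4: row=4, L[4]='a', prepend. Next row=LF[4]=1
  step 5: row=1, L[1]='d', prepend. Next row=LF[1]=9
  step 6: row=9, L[9]='d', prepend. Next row=LF[9]=12
  step 7: row=12, L[12]='b', prepend. Next row=LF[12]=5
  step 8: row=5, L[5]='c', prepend. Next row=LF[5]=7
  step 9: row=7, L[7]='a', prepend. Next row=LF[7]=3
  step 10: row=3, L[3]='d', prepend. Next row=LF[3]=11
  step 11: row=11, L[11]='d', prepend. Next row=LF[11]=13
  step 12: row=13, L[13]='b', prepend. Next row=LF[13]=6
  step 13: row=6, L[6]='a', prepend. Next row=LF[6]=2
  step 14: row=2, L[2]='d', prepend. Next row=LF[2]=10
Reversed output: dabddacbddabd$

Answer: dabddacbddabd$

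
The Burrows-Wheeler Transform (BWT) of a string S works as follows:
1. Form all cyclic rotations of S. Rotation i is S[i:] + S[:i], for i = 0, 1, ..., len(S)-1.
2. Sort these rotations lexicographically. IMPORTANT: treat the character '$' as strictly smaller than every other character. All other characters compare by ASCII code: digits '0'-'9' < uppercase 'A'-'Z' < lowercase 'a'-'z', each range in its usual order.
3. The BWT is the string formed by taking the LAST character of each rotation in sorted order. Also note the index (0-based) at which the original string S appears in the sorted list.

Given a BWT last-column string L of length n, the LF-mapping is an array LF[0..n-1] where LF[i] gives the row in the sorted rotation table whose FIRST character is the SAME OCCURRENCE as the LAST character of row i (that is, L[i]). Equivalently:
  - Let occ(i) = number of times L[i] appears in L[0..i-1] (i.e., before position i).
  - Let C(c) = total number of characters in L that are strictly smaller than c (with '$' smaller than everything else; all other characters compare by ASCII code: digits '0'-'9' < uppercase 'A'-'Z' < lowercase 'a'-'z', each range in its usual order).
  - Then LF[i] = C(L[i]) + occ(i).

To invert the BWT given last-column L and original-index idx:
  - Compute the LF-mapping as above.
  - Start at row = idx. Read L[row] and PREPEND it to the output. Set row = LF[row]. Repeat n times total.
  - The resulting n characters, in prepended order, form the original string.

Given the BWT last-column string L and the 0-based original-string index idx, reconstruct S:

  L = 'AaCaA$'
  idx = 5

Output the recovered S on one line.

Answer: aCAaA$

Derivation:
LF mapping: 1 4 3 5 2 0
Walk LF starting at row 5, prepending L[row]:
  step 1: row=5, L[5]='$', prepend. Next row=LF[5]=0
  step 2: row=0, L[0]='A', prepend. Next row=LF[0]=1
  step 3: row=1, L[1]='a', prepend. Next row=LF[1]=4
  step 4: row=4, L[4]='A', prepend. Next row=LF[4]=2
  step 5: row=2, L[2]='C', prepend. Next row=LF[2]=3
  step 6: row=3, L[3]='a', prepend. Next row=LF[3]=5
Reversed output: aCAaA$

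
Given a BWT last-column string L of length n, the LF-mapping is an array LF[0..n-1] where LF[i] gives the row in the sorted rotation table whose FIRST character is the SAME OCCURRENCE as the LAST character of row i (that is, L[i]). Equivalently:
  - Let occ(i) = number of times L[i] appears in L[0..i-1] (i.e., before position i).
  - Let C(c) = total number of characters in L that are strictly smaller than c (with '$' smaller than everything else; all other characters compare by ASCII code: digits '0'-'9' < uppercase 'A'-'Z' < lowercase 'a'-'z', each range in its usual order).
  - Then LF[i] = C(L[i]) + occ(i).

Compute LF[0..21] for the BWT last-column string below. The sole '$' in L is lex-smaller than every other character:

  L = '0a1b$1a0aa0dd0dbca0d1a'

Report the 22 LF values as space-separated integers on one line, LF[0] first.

Answer: 1 9 6 15 0 7 10 2 11 12 3 18 19 4 20 16 17 13 5 21 8 14

Derivation:
Char counts: '$':1, '0':5, '1':3, 'a':6, 'b':2, 'c':1, 'd':4
C (first-col start): C('$')=0, C('0')=1, C('1')=6, C('a')=9, C('b')=15, C('c')=17, C('d')=18
L[0]='0': occ=0, LF[0]=C('0')+0=1+0=1
L[1]='a': occ=0, LF[1]=C('a')+0=9+0=9
L[2]='1': occ=0, LF[2]=C('1')+0=6+0=6
L[3]='b': occ=0, LF[3]=C('b')+0=15+0=15
L[4]='$': occ=0, LF[4]=C('$')+0=0+0=0
L[5]='1': occ=1, LF[5]=C('1')+1=6+1=7
L[6]='a': occ=1, LF[6]=C('a')+1=9+1=10
L[7]='0': occ=1, LF[7]=C('0')+1=1+1=2
L[8]='a': occ=2, LF[8]=C('a')+2=9+2=11
L[9]='a': occ=3, LF[9]=C('a')+3=9+3=12
L[10]='0': occ=2, LF[10]=C('0')+2=1+2=3
L[11]='d': occ=0, LF[11]=C('d')+0=18+0=18
L[12]='d': occ=1, LF[12]=C('d')+1=18+1=19
L[13]='0': occ=3, LF[13]=C('0')+3=1+3=4
L[14]='d': occ=2, LF[14]=C('d')+2=18+2=20
L[15]='b': occ=1, LF[15]=C('b')+1=15+1=16
L[16]='c': occ=0, LF[16]=C('c')+0=17+0=17
L[17]='a': occ=4, LF[17]=C('a')+4=9+4=13
L[18]='0': occ=4, LF[18]=C('0')+4=1+4=5
L[19]='d': occ=3, LF[19]=C('d')+3=18+3=21
L[20]='1': occ=2, LF[20]=C('1')+2=6+2=8
L[21]='a': occ=5, LF[21]=C('a')+5=9+5=14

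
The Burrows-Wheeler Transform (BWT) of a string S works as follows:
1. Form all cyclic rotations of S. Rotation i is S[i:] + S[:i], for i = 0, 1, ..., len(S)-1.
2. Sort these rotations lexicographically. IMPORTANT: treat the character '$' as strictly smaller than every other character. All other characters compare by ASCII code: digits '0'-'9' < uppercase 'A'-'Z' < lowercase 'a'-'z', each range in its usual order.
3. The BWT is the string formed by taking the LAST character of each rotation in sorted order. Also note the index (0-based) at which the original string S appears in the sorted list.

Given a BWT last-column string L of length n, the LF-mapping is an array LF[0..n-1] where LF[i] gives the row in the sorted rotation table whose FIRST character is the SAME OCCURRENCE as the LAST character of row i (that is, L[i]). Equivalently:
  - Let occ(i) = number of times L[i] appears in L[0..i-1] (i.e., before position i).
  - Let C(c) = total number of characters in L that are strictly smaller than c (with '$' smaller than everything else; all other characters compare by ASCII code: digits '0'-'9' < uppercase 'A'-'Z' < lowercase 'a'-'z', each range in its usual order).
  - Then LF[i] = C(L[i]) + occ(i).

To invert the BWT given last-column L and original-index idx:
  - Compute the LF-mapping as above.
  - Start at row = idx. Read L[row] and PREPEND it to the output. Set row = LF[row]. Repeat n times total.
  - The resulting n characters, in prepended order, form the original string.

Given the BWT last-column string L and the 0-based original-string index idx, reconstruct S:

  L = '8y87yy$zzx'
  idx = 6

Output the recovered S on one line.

Answer: yxzzyy788$

Derivation:
LF mapping: 2 5 3 1 6 7 0 8 9 4
Walk LF starting at row 6, prepending L[row]:
  step 1: row=6, L[6]='$', prepend. Next row=LF[6]=0
  step 2: row=0, L[0]='8', prepend. Next row=LF[0]=2
  step 3: row=2, L[2]='8', prepend. Next row=LF[2]=3
  step 4: row=3, L[3]='7', prepend. Next row=LF[3]=1
  step 5: row=1, L[1]='y', prepend. Next row=LF[1]=5
  step 6: row=5, L[5]='y', prepend. Next row=LF[5]=7
  step 7: row=7, L[7]='z', prepend. Next row=LF[7]=8
  step 8: row=8, L[8]='z', prepend. Next row=LF[8]=9
  step 9: row=9, L[9]='x', prepend. Next row=LF[9]=4
  step 10: row=4, L[4]='y', prepend. Next row=LF[4]=6
Reversed output: yxzzyy788$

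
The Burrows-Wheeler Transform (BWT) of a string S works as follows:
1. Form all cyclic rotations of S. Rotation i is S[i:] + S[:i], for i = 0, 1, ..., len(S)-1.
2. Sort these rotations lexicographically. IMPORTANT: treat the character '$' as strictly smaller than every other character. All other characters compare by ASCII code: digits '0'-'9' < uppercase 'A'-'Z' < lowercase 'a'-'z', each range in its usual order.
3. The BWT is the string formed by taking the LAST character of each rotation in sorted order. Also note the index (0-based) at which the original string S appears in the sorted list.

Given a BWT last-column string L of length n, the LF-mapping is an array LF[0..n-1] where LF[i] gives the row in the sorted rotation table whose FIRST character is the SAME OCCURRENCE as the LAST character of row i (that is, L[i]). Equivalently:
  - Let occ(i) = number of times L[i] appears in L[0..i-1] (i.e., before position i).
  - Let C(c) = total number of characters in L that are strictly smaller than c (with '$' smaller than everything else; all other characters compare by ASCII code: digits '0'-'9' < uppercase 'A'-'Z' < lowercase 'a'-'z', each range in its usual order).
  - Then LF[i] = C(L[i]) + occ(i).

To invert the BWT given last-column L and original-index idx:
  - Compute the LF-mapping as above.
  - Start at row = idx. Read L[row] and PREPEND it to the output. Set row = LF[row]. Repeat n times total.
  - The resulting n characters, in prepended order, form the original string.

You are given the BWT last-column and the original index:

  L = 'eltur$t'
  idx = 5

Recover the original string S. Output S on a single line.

LF mapping: 1 2 4 6 3 0 5
Walk LF starting at row 5, prepending L[row]:
  step 1: row=5, L[5]='$', prepend. Next row=LF[5]=0
  step 2: row=0, L[0]='e', prepend. Next row=LF[0]=1
  step 3: row=1, L[1]='l', prepend. Next row=LF[1]=2
  step 4: row=2, L[2]='t', prepend. Next row=LF[2]=4
  step 5: row=4, L[4]='r', prepend. Next row=LF[4]=3
  step 6: row=3, L[3]='u', prepend. Next row=LF[3]=6
  step 7: row=6, L[6]='t', prepend. Next row=LF[6]=5
Reversed output: turtle$

Answer: turtle$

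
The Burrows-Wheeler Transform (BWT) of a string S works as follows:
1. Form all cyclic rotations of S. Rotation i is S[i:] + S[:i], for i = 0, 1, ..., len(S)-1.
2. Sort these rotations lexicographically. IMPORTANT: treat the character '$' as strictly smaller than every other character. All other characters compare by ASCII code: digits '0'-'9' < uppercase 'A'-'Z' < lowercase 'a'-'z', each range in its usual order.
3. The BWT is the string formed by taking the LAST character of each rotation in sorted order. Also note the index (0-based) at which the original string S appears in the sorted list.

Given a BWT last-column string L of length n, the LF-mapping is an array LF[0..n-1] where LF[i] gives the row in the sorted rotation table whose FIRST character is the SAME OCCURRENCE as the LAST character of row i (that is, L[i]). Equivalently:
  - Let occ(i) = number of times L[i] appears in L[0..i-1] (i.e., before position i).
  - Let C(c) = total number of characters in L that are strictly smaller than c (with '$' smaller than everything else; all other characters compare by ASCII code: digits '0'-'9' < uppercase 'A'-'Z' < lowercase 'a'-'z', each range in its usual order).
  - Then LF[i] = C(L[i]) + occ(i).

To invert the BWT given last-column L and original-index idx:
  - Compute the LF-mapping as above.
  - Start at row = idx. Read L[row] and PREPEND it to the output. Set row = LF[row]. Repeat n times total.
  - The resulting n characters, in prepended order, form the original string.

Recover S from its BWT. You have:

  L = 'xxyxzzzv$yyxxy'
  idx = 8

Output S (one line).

LF mapping: 2 3 7 4 11 12 13 1 0 8 9 5 6 10
Walk LF starting at row 8, prepending L[row]:
  step 1: row=8, L[8]='$', prepend. Next row=LF[8]=0
  step 2: row=0, L[0]='x', prepend. Next row=LF[0]=2
  step 3: row=2, L[2]='y', prepend. Next row=LF[2]=7
  step 4: row=7, L[7]='v', prepend. Next row=LF[7]=1
  step 5: row=1, L[1]='x', prepend. Next row=LF[1]=3
  step 6: row=3, L[3]='x', prepend. Next row=LF[3]=4
  step 7: row=4, L[4]='z', prepend. Next row=LF[4]=11
  step 8: row=11, L[11]='x', prepend. Next row=LF[11]=5
  step 9: row=5, L[5]='z', prepend. Next row=LF[5]=12
  step 10: row=12, L[12]='x', prepend. Next row=LF[12]=6
  step 11: row=6, L[6]='z', prepend. Next row=LF[6]=13
  step 12: row=13, L[13]='y', prepend. Next row=LF[13]=10
  step 13: row=10, L[10]='y', prepend. Next row=LF[10]=9
  step 14: row=9, L[9]='y', prepend. Next row=LF[9]=8
Reversed output: yyyzxzxzxxvyx$

Answer: yyyzxzxzxxvyx$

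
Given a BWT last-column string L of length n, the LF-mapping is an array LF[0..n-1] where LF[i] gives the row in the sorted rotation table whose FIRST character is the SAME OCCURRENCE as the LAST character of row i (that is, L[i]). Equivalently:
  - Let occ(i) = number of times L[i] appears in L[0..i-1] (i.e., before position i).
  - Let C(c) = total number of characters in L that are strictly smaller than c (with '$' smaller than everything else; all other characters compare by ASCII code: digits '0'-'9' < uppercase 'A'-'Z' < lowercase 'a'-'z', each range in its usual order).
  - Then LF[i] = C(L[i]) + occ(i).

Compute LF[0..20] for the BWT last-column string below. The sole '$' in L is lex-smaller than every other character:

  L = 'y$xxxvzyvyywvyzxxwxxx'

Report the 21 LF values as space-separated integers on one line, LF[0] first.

Char counts: '$':1, 'v':3, 'w':2, 'x':8, 'y':5, 'z':2
C (first-col start): C('$')=0, C('v')=1, C('w')=4, C('x')=6, C('y')=14, C('z')=19
L[0]='y': occ=0, LF[0]=C('y')+0=14+0=14
L[1]='$': occ=0, LF[1]=C('$')+0=0+0=0
L[2]='x': occ=0, LF[2]=C('x')+0=6+0=6
L[3]='x': occ=1, LF[3]=C('x')+1=6+1=7
L[4]='x': occ=2, LF[4]=C('x')+2=6+2=8
L[5]='v': occ=0, LF[5]=C('v')+0=1+0=1
L[6]='z': occ=0, LF[6]=C('z')+0=19+0=19
L[7]='y': occ=1, LF[7]=C('y')+1=14+1=15
L[8]='v': occ=1, LF[8]=C('v')+1=1+1=2
L[9]='y': occ=2, LF[9]=C('y')+2=14+2=16
L[10]='y': occ=3, LF[10]=C('y')+3=14+3=17
L[11]='w': occ=0, LF[11]=C('w')+0=4+0=4
L[12]='v': occ=2, LF[12]=C('v')+2=1+2=3
L[13]='y': occ=4, LF[13]=C('y')+4=14+4=18
L[14]='z': occ=1, LF[14]=C('z')+1=19+1=20
L[15]='x': occ=3, LF[15]=C('x')+3=6+3=9
L[16]='x': occ=4, LF[16]=C('x')+4=6+4=10
L[17]='w': occ=1, LF[17]=C('w')+1=4+1=5
L[18]='x': occ=5, LF[18]=C('x')+5=6+5=11
L[19]='x': occ=6, LF[19]=C('x')+6=6+6=12
L[20]='x': occ=7, LF[20]=C('x')+7=6+7=13

Answer: 14 0 6 7 8 1 19 15 2 16 17 4 3 18 20 9 10 5 11 12 13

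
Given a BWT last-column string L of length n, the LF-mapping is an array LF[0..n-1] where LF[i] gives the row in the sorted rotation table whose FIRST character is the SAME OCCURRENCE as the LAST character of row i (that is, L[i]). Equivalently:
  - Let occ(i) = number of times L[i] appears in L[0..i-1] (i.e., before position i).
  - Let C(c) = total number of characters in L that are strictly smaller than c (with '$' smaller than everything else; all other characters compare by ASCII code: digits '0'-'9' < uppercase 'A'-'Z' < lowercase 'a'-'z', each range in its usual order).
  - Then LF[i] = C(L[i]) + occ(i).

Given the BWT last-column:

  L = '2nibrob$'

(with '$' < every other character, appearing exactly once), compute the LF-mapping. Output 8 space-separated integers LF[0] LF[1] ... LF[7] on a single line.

Char counts: '$':1, '2':1, 'b':2, 'i':1, 'n':1, 'o':1, 'r':1
C (first-col start): C('$')=0, C('2')=1, C('b')=2, C('i')=4, C('n')=5, C('o')=6, C('r')=7
L[0]='2': occ=0, LF[0]=C('2')+0=1+0=1
L[1]='n': occ=0, LF[1]=C('n')+0=5+0=5
L[2]='i': occ=0, LF[2]=C('i')+0=4+0=4
L[3]='b': occ=0, LF[3]=C('b')+0=2+0=2
L[4]='r': occ=0, LF[4]=C('r')+0=7+0=7
L[5]='o': occ=0, LF[5]=C('o')+0=6+0=6
L[6]='b': occ=1, LF[6]=C('b')+1=2+1=3
L[7]='$': occ=0, LF[7]=C('$')+0=0+0=0

Answer: 1 5 4 2 7 6 3 0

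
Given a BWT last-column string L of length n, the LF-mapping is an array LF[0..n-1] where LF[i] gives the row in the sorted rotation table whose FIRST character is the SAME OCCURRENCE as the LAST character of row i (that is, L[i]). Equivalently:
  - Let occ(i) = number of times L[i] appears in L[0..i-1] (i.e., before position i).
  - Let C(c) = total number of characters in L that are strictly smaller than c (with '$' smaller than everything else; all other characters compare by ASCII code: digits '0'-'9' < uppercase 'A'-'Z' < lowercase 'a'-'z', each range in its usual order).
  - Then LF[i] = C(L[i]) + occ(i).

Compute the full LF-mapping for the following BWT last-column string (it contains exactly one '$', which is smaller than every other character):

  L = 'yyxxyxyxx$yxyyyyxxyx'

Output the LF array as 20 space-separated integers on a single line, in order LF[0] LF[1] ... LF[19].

Char counts: '$':1, 'x':9, 'y':10
C (first-col start): C('$')=0, C('x')=1, C('y')=10
L[0]='y': occ=0, LF[0]=C('y')+0=10+0=10
L[1]='y': occ=1, LF[1]=C('y')+1=10+1=11
L[2]='x': occ=0, LF[2]=C('x')+0=1+0=1
L[3]='x': occ=1, LF[3]=C('x')+1=1+1=2
L[4]='y': occ=2, LF[4]=C('y')+2=10+2=12
L[5]='x': occ=2, LF[5]=C('x')+2=1+2=3
L[6]='y': occ=3, LF[6]=C('y')+3=10+3=13
L[7]='x': occ=3, LF[7]=C('x')+3=1+3=4
L[8]='x': occ=4, LF[8]=C('x')+4=1+4=5
L[9]='$': occ=0, LF[9]=C('$')+0=0+0=0
L[10]='y': occ=4, LF[10]=C('y')+4=10+4=14
L[11]='x': occ=5, LF[11]=C('x')+5=1+5=6
L[12]='y': occ=5, LF[12]=C('y')+5=10+5=15
L[13]='y': occ=6, LF[13]=C('y')+6=10+6=16
L[14]='y': occ=7, LF[14]=C('y')+7=10+7=17
L[15]='y': occ=8, LF[15]=C('y')+8=10+8=18
L[16]='x': occ=6, LF[16]=C('x')+6=1+6=7
L[17]='x': occ=7, LF[17]=C('x')+7=1+7=8
L[18]='y': occ=9, LF[18]=C('y')+9=10+9=19
L[19]='x': occ=8, LF[19]=C('x')+8=1+8=9

Answer: 10 11 1 2 12 3 13 4 5 0 14 6 15 16 17 18 7 8 19 9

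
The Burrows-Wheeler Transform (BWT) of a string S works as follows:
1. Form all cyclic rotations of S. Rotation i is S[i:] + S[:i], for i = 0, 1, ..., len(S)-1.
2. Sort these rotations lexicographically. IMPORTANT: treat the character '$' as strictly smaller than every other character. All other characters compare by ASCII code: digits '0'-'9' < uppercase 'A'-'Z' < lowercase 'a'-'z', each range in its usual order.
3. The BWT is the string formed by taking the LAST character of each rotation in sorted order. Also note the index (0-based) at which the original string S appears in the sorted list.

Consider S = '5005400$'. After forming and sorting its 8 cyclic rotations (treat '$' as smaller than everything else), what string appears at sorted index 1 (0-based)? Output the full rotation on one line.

Answer: 0$500540

Derivation:
All 8 rotations (rotation i = S[i:]+S[:i]):
  rot[0] = 5005400$
  rot[1] = 005400$5
  rot[2] = 05400$50
  rot[3] = 5400$500
  rot[4] = 400$5005
  rot[5] = 00$50054
  rot[6] = 0$500540
  rot[7] = $5005400
Sorted (with $ < everything):
  sorted[0] = $5005400
  sorted[1] = 0$500540
  sorted[2] = 00$50054
  sorted[3] = 005400$5
  sorted[4] = 05400$50
  sorted[5] = 400$5005
  sorted[6] = 5005400$
  sorted[7] = 5400$500
sorted[1] = 0$500540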